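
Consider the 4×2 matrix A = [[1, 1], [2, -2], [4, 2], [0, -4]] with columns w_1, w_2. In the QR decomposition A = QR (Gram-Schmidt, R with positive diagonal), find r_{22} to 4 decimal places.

w_1 = (1, 2, 4, 0); ‖w_1‖ = 4.5826, so q_1 = (0.2182, 0.4364, 0.8729, 0.0000).
q_1·w_2 = 0.2182·1 + 0.4364·(-2) + 0.8729·2 + 0.0000·(-4) = 1.0911.
u_2 = w_2 − 1.0911·q_1 = (0.7619, -2.4762, 1.0476, -4.0000).
r_{22} = ‖u_2‖ = 4.8795.

r_{22} = 4.8795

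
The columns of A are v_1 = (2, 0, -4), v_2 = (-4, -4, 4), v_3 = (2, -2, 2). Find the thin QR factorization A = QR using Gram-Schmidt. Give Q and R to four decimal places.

Q = [[0.4472, -0.3651, 0.8165], [0.0000, -0.9129, -0.4082], [-0.8944, -0.1826, 0.4082]], R = [[4.4721, -5.3666, -0.8944], [0.0000, 4.3818, 0.7303], [0.0000, 0.0000, 3.2660]]

q_1 = v_1/‖v_1‖ = (2, 0, -4)/4.4721 = (0.4472, 0.0000, -0.8944).
r_{12} = q_1·v_2 = -5.3666.
u_2 = v_2 + 5.3666·q_1 = (-1.6000, -4.0000, -0.8000).
‖u_2‖ = 4.3818, so q_2 = (-0.3651, -0.9129, -0.1826).
r_{13} = q_1·v_3 = -0.8944; r_{23} = q_2·v_3 = 0.7303.
u_3 = v_3 + 0.8944·q_1 − 0.7303·q_2 = (2.6667, -1.3333, 1.3333).
‖u_3‖ = 3.2660, so q_3 = (0.8165, -0.4082, 0.4082).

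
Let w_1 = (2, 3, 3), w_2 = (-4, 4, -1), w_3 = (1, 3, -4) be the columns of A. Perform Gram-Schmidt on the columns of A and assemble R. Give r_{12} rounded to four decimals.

r_{12} = 0.2132

w_1 = (2, 3, 3); ‖w_1‖ = 4.6904, so q_1 = (0.4264, 0.6396, 0.6396).
r_{12} = q_1·w_2 = 0.2132.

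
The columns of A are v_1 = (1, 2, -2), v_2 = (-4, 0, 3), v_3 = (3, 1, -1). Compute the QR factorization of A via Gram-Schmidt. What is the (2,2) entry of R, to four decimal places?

v_1 = (1, 2, -2); ‖v_1‖ = 3.0000, so q_1 = (0.3333, 0.6667, -0.6667).
q_1·v_2 = 0.3333·(-4) + 0.6667·0 + (-0.6667)·3 = -3.3333.
u_2 = v_2 + 3.3333·q_1 = (-2.8889, 2.2222, 0.7778).
r_{22} = ‖u_2‖ = 3.7268.

r_{22} = 3.7268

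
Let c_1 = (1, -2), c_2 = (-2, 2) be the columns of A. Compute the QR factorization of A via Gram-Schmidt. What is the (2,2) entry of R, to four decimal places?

r_{22} = 0.8944

c_1 = (1, -2); ‖c_1‖ = 2.2361, so e_1 = (0.4472, -0.8944).
e_1·c_2 = 0.4472·(-2) + (-0.8944)·2 = -2.6833.
u_2 = c_2 + 2.6833·e_1 = (-0.8000, -0.4000).
r_{22} = ‖u_2‖ = 0.8944.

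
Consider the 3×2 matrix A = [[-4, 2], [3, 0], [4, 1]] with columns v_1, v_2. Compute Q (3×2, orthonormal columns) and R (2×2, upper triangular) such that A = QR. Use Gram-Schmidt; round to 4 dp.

Q = [[-0.6247, 0.7498], [0.4685, 0.1363], [0.6247, 0.6475]], R = [[6.4031, -0.6247], [0.0000, 2.1470]]

v_1 = (-4, 3, 4); ‖v_1‖ = 6.4031, so q_1 = (-0.6247, 0.4685, 0.6247).
q_1·v_2 = (-0.6247)·2 + 0.4685·0 + 0.6247·1 = -0.6247.
u_2 = v_2 + 0.6247·q_1 = (1.6098, 0.2927, 1.3902).
‖u_2‖ = 2.1470, so q_2 = (0.7498, 0.1363, 0.6475).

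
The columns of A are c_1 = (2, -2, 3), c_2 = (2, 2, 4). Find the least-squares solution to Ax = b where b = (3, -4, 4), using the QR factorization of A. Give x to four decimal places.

e_1 = c_1/‖c_1‖ = (2, -2, 3)/4.1231 = (0.4851, -0.4851, 0.7276).
r_{12} = e_1·c_2 = 2.9104.
u_2 = c_2 − 2.9104·e_1 = (0.5882, 3.4118, 1.8824).
‖u_2‖ = 3.9407, so e_2 = (0.1493, 0.8658, 0.4777).
Qᵀb = (6.3059, -1.1046).
Back-substitute: x_2 = -1.1046/3.9407 = -0.2803.
x_1 = (6.3059 − 2.9104·(-0.2803))/4.1231 = 1.7273.

x = (1.7273, -0.2803)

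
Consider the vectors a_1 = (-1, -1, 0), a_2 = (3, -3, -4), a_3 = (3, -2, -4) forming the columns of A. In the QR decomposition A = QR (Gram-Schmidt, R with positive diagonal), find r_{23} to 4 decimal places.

r_{23} = 5.3165

q_1 = a_1/‖a_1‖ = (-1, -1, 0)/1.4142 = (-0.7071, -0.7071, 0.0000).
r_{12} = q_1·a_2 = 0.0000.
u_2 = a_2 + 0.0000·q_1 = (3.0000, -3.0000, -4.0000).
‖u_2‖ = 5.8310, so q_2 = (0.5145, -0.5145, -0.6860).
r_{23} = q_2·a_3 = 5.3165.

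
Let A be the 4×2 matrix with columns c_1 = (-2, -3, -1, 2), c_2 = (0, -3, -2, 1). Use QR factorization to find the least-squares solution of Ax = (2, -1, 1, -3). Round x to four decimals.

q_1 = c_1/‖c_1‖ = (-2, -3, -1, 2)/4.2426 = (-0.4714, -0.7071, -0.2357, 0.4714).
r_{12} = q_1·c_2 = 3.0641.
u_2 = c_2 − 3.0641·q_1 = (1.4444, -0.8333, -1.2778, -0.4444).
‖u_2‖ = 2.1473, so q_2 = (0.6727, -0.3881, -0.5950, -0.2070).
Qᵀb = (-1.8856, 1.7593).
Back-substitute: x_2 = 1.7593/2.1473 = 0.8193.
x_1 = (-1.8856 − 3.0641·0.8193)/4.2426 = -1.0361.

x = (-1.0361, 0.8193)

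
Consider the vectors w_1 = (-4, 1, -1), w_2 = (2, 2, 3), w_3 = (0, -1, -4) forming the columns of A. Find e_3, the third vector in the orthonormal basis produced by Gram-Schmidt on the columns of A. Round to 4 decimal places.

e_3 = (0.3333, 0.6667, -0.6667)

w_1 = (-4, 1, -1); ‖w_1‖ = 4.2426, so e_1 = (-0.9428, 0.2357, -0.2357).
e_1·w_2 = (-0.9428)·2 + 0.2357·2 + (-0.2357)·3 = -2.1213.
u_2 = w_2 + 2.1213·e_1 = (0.0000, 2.5000, 2.5000).
‖u_2‖ = 3.5355, so e_2 = (0.0000, 0.7071, 0.7071).
e_1·w_3 = (-0.9428)·0 + 0.2357·(-1) + (-0.2357)·(-4) = 0.7071; e_2·w_3 = (0.0000)·0 + 0.7071·(-1) + 0.7071·(-4) = -3.5355.
u_3 = w_3 − 0.7071·e_1 + 3.5355·e_2 = (0.6667, 1.3333, -1.3333).
‖u_3‖ = 2.0000, so e_3 = (0.3333, 0.6667, -0.6667).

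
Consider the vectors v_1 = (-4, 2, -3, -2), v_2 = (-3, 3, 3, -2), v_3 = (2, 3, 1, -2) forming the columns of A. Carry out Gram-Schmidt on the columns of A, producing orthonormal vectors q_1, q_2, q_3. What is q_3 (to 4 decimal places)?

q_3 = (0.6599, 0.5848, -0.2074, -0.4237)

v_1 = (-4, 2, -3, -2); ‖v_1‖ = 5.7446, so q_1 = (-0.6963, 0.3482, -0.5222, -0.3482).
q_1·v_2 = (-0.6963)·(-3) + 0.3482·3 + (-0.5222)·3 + (-0.3482)·(-2) = 2.2630.
u_2 = v_2 − 2.2630·q_1 = (-1.4242, 2.2121, 4.1818, -1.2121).
‖u_2‖ = 5.0871, so q_2 = (-0.2800, 0.4348, 0.8220, -0.2383).
q_1·v_3 = (-0.6963)·2 + 0.3482·3 + (-0.5222)·1 + (-0.3482)·(-2) = -0.1741; q_2·v_3 = (-0.2800)·2 + 0.4348·3 + 0.8220·1 + (-0.2383)·(-2) = 2.0432.
u_3 = v_3 + 0.1741·q_1 − 2.0432·q_2 = (2.4508, 2.1721, -0.7705, -1.5738).
‖u_3‖ = 3.7142, so q_3 = (0.6599, 0.5848, -0.2074, -0.4237).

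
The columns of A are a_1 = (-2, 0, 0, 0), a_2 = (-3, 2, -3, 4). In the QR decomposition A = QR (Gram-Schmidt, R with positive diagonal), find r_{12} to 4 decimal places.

a_1 = (-2, 0, 0, 0); ‖a_1‖ = 2.0000, so e_1 = (-1.0000, 0.0000, 0.0000, 0.0000).
r_{12} = e_1·a_2 = 3.0000.

r_{12} = 3.0000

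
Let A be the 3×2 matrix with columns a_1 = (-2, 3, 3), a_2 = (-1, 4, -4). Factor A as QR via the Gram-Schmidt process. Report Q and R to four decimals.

a_1 = (-2, 3, 3); ‖a_1‖ = 4.6904, so e_1 = (-0.4264, 0.6396, 0.6396).
e_1·a_2 = (-0.4264)·(-1) + 0.6396·4 + 0.6396·(-4) = 0.4264.
u_2 = a_2 − 0.4264·e_1 = (-0.8182, 3.7273, -4.2727).
‖u_2‖ = 5.7287, so e_2 = (-0.1428, 0.6506, -0.7458).

Q = [[-0.4264, -0.1428], [0.6396, 0.6506], [0.6396, -0.7458]], R = [[4.6904, 0.4264], [0.0000, 5.7287]]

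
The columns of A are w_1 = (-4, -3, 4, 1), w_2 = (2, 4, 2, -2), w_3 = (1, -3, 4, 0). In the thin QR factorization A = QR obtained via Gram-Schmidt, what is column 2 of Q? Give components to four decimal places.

w_1 = (-4, -3, 4, 1); ‖w_1‖ = 6.4807, so e_1 = (-0.6172, -0.4629, 0.6172, 0.1543).
e_1·w_2 = (-0.6172)·2 + (-0.4629)·4 + 0.6172·2 + 0.1543·(-2) = -2.1602.
u_2 = w_2 + 2.1602·e_1 = (0.6667, 3.0000, 3.3333, -1.6667).
‖u_2‖ = 4.8305, so e_2 = (0.1380, 0.6211, 0.6901, -0.3450).

e_2 = (0.1380, 0.6211, 0.6901, -0.3450)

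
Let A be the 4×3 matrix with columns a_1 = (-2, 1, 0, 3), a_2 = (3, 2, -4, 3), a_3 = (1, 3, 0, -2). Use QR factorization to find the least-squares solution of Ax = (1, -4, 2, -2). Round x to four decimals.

a_1 = (-2, 1, 0, 3); ‖a_1‖ = 3.7417, so e_1 = (-0.5345, 0.2673, 0.0000, 0.8018).
e_1·a_2 = (-0.5345)·3 + 0.2673·2 + 0.0000·(-4) + 0.8018·3 = 1.3363.
u_2 = a_2 − 1.3363·e_1 = (3.7143, 1.6429, -4.0000, 1.9286).
‖u_2‖ = 6.0178, so e_2 = (0.6172, 0.2730, -0.6647, 0.3205).
e_1·a_3 = (-0.5345)·1 + 0.2673·3 + 0.0000·0 + 0.8018·(-2) = -1.3363; e_2·a_3 = 0.6172·1 + 0.2730·3 + (-0.6647)·0 + 0.3205·(-2) = 0.7953.
u_3 = a_3 + 1.3363·e_1 − 0.7953·e_2 = (-0.2051, 3.1400, 0.5286, -1.1834).
‖u_3‖ = 3.4032, so e_3 = (-0.0603, 0.9227, 0.1553, -0.3477).
Qᵀb = (-3.2071, -2.4451, -2.7448).
Back-substitute: x_3 = -2.7448/3.4032 = -0.8065.
x_2 = (-2.4451 − 0.7953·(-0.8065))/6.0178 = -0.2997.
x_1 = (-3.2071 − 1.3363·(-0.2997) + 1.3363·(-0.8065))/3.7417 = -1.0381.

x = (-1.0381, -0.2997, -0.8065)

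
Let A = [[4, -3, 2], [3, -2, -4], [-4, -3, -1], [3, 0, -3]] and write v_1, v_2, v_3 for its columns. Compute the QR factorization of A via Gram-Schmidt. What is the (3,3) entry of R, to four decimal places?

v_1 = (4, 3, -4, 3); ‖v_1‖ = 7.0711, so e_1 = (0.5657, 0.4243, -0.5657, 0.4243).
e_1·v_2 = 0.5657·(-3) + 0.4243·(-2) + (-0.5657)·(-3) + 0.4243·0 = -0.8485.
u_2 = v_2 + 0.8485·e_1 = (-2.5200, -1.6400, -3.4800, 0.3600).
‖u_2‖ = 4.6130, so e_2 = (-0.5463, -0.3555, -0.7544, 0.0780).
e_1·v_3 = 0.5657·2 + 0.4243·(-4) + (-0.5657)·(-1) + 0.4243·(-3) = -1.2728; e_2·v_3 = (-0.5463)·2 + (-0.3555)·(-4) + (-0.7544)·(-1) + 0.0780·(-3) = 0.8498.
u_3 = v_3 + 1.2728·e_1 − 0.8498·e_2 = (3.1842, -3.1579, -1.0789, -2.5263).
r_{33} = ‖u_3‖ = 5.2591.

r_{33} = 5.2591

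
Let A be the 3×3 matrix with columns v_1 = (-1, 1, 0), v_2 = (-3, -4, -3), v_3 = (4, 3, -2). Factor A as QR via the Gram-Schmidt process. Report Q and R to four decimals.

Q = [[-0.7071, -0.6047, 0.3665], [0.7071, -0.6047, 0.3665], [0.0000, -0.5183, -0.8552]], R = [[1.4142, -0.7071, -0.7071], [0.0000, 5.7879, -3.1963], [0.0000, 0.0000, 4.2759]]

e_1 = v_1/‖v_1‖ = (-1, 1, 0)/1.4142 = (-0.7071, 0.7071, 0.0000).
r_{12} = e_1·v_2 = -0.7071.
u_2 = v_2 + 0.7071·e_1 = (-3.5000, -3.5000, -3.0000).
‖u_2‖ = 5.7879, so e_2 = (-0.6047, -0.6047, -0.5183).
r_{13} = e_1·v_3 = -0.7071; r_{23} = e_2·v_3 = -3.1963.
u_3 = v_3 + 0.7071·e_1 + 3.1963·e_2 = (1.5672, 1.5672, -3.6567).
‖u_3‖ = 4.2759, so e_3 = (0.3665, 0.3665, -0.8552).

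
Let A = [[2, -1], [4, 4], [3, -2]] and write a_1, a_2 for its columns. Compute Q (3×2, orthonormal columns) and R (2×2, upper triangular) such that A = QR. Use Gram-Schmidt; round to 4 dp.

q_1 = a_1/‖a_1‖ = (2, 4, 3)/5.3852 = (0.3714, 0.7428, 0.5571).
r_{12} = q_1·a_2 = 1.4856.
u_2 = a_2 − 1.4856·q_1 = (-1.5517, 2.8966, -2.8276).
‖u_2‖ = 4.3351, so q_2 = (-0.3579, 0.6682, -0.6523).

Q = [[0.3714, -0.3579], [0.7428, 0.6682], [0.5571, -0.6523]], R = [[5.3852, 1.4856], [0.0000, 4.3351]]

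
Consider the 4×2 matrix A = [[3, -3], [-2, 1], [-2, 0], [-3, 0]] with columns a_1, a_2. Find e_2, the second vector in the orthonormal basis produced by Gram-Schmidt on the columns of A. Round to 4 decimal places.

a_1 = (3, -2, -2, -3); ‖a_1‖ = 5.0990, so e_1 = (0.5883, -0.3922, -0.3922, -0.5883).
e_1·a_2 = 0.5883·(-3) + (-0.3922)·1 + (-0.3922)·0 + (-0.5883)·0 = -2.1573.
u_2 = a_2 + 2.1573·e_1 = (-1.7308, 0.1538, -0.8462, -1.2692).
‖u_2‖ = 2.3122, so e_2 = (-0.7485, 0.0665, -0.3660, -0.5489).

e_2 = (-0.7485, 0.0665, -0.3660, -0.5489)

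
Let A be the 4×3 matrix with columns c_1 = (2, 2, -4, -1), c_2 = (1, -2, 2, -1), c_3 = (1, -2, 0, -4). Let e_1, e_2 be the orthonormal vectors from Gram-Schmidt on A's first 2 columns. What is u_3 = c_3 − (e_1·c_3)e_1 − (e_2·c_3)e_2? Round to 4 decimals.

c_1 = (2, 2, -4, -1); ‖c_1‖ = 5.0000, so e_1 = (0.4000, 0.4000, -0.8000, -0.2000).
e_1·c_2 = 0.4000·1 + 0.4000·(-2) + (-0.8000)·2 + (-0.2000)·(-1) = -1.8000.
u_2 = c_2 + 1.8000·e_1 = (1.7200, -1.2800, 0.5600, -1.3600).
‖u_2‖ = 2.6000, so e_2 = (0.6615, -0.4923, 0.2154, -0.5231).
e_1·c_3 = 0.4000·1 + 0.4000·(-2) + (-0.8000)·0 + (-0.2000)·(-4) = 0.4000; e_2·c_3 = 0.6615·1 + (-0.4923)·(-2) + 0.2154·0 + (-0.5231)·(-4) = 3.7385.
u_3 = c_3 − 0.4000·e_1 − 3.7385·e_2 = (-1.6331, -0.3195, -0.4852, -1.9645).

u_3 = (-1.6331, -0.3195, -0.4852, -1.9645)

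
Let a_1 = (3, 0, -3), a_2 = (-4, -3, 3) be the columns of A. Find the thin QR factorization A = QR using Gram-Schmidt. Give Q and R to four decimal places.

Q = [[0.7071, -0.1622], [0.0000, -0.9733], [-0.7071, -0.1622]], R = [[4.2426, -4.9497], [0.0000, 3.0822]]

e_1 = a_1/‖a_1‖ = (3, 0, -3)/4.2426 = (0.7071, 0.0000, -0.7071).
r_{12} = e_1·a_2 = -4.9497.
u_2 = a_2 + 4.9497·e_1 = (-0.5000, -3.0000, -0.5000).
‖u_2‖ = 3.0822, so e_2 = (-0.1622, -0.9733, -0.1622).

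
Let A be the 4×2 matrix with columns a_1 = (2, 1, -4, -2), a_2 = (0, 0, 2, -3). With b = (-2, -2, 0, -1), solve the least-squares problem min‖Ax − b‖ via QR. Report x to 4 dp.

a_1 = (2, 1, -4, -2); ‖a_1‖ = 5.0000, so q_1 = (0.4000, 0.2000, -0.8000, -0.4000).
q_1·a_2 = 0.4000·0 + 0.2000·0 + (-0.8000)·2 + (-0.4000)·(-3) = -0.4000.
u_2 = a_2 + 0.4000·q_1 = (0.1600, 0.0800, 1.6800, -3.1600).
‖u_2‖ = 3.5833, so q_2 = (0.0447, 0.0223, 0.4688, -0.8819).
Qᵀb = (-0.8000, 0.7479).
Back-substitute: x_2 = 0.7479/3.5833 = 0.2087.
x_1 = (-0.8000 + 0.4000·0.2087)/5.0000 = -0.1433.

x = (-0.1433, 0.2087)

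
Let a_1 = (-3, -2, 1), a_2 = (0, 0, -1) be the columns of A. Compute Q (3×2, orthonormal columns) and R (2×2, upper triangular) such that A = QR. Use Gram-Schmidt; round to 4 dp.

Q = [[-0.8018, -0.2224], [-0.5345, -0.1482], [0.2673, -0.9636]], R = [[3.7417, -0.2673], [0.0000, 0.9636]]

e_1 = a_1/‖a_1‖ = (-3, -2, 1)/3.7417 = (-0.8018, -0.5345, 0.2673).
r_{12} = e_1·a_2 = -0.2673.
u_2 = a_2 + 0.2673·e_1 = (-0.2143, -0.1429, -0.9286).
‖u_2‖ = 0.9636, so e_2 = (-0.2224, -0.1482, -0.9636).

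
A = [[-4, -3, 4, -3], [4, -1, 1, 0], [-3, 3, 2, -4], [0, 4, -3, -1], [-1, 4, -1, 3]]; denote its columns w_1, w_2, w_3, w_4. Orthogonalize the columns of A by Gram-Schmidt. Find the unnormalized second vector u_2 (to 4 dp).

u_2 = (-3.4762, -0.5238, 2.6429, 4.0000, 3.8810)

w_1 = (-4, 4, -3, 0, -1); ‖w_1‖ = 6.4807, so q_1 = (-0.6172, 0.6172, -0.4629, 0.0000, -0.1543).
q_1·w_2 = (-0.6172)·(-3) + 0.6172·(-1) + (-0.4629)·3 + 0.0000·4 + (-0.1543)·4 = -0.7715.
u_2 = w_2 + 0.7715·q_1 = (-3.4762, -0.5238, 2.6429, 4.0000, 3.8810).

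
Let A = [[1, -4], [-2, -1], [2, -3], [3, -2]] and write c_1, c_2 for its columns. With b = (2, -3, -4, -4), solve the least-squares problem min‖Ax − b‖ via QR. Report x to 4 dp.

x = (-0.4360, 0.2965)

c_1 = (1, -2, 2, 3); ‖c_1‖ = 4.2426, so q_1 = (0.2357, -0.4714, 0.4714, 0.7071).
q_1·c_2 = 0.2357·(-4) + (-0.4714)·(-1) + 0.4714·(-3) + 0.7071·(-2) = -3.2998.
u_2 = c_2 + 3.2998·q_1 = (-3.2222, -2.5556, -1.4444, 0.3333).
‖u_2‖ = 4.3716, so q_2 = (-0.7371, -0.5846, -0.3304, 0.0762).
Qᵀb = (-2.8284, 1.2962).
Back-substitute: x_2 = 1.2962/4.3716 = 0.2965.
x_1 = (-2.8284 + 3.2998·0.2965)/4.2426 = -0.4360.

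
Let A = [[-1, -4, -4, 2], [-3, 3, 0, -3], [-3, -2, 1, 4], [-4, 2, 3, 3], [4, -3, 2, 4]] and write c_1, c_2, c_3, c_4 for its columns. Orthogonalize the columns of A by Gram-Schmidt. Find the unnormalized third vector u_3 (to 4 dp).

u_3 = (-2.4458, -0.8709, 1.9736, 2.5766, 2.7923)

c_1 = (-1, -3, -3, -4, 4); ‖c_1‖ = 7.1414, so e_1 = (-0.1400, -0.4201, -0.4201, -0.5601, 0.5601).
e_1·c_2 = (-0.1400)·(-4) + (-0.4201)·3 + (-0.4201)·(-2) + (-0.5601)·2 + 0.5601·(-3) = -2.6605.
u_2 = c_2 + 2.6605·e_1 = (-4.3725, 1.8824, -3.1176, 0.5098, -1.5098).
‖u_2‖ = 5.9094, so e_2 = (-0.7399, 0.3185, -0.5276, 0.0863, -0.2555).
e_1·c_3 = (-0.1400)·(-4) + (-0.4201)·0 + (-0.4201)·1 + (-0.5601)·3 + 0.5601·2 = -0.4201; e_2·c_3 = (-0.7399)·(-4) + 0.3185·0 + (-0.5276)·1 + 0.0863·3 + (-0.2555)·2 = 2.1800.
u_3 = c_3 + 0.4201·e_1 − 2.1800·e_2 = (-2.4458, -0.8709, 1.9736, 2.5766, 2.7923).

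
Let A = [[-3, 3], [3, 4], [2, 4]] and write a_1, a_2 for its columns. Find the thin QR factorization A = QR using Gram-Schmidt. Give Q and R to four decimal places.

Q = [[-0.6396, 0.7553], [0.6396, 0.4196], [0.4264, 0.5035]], R = [[4.6904, 2.3452], [0.0000, 5.9582]]

a_1 = (-3, 3, 2); ‖a_1‖ = 4.6904, so e_1 = (-0.6396, 0.6396, 0.4264).
e_1·a_2 = (-0.6396)·3 + 0.6396·4 + 0.4264·4 = 2.3452.
u_2 = a_2 − 2.3452·e_1 = (4.5000, 2.5000, 3.0000).
‖u_2‖ = 5.9582, so e_2 = (0.7553, 0.4196, 0.5035).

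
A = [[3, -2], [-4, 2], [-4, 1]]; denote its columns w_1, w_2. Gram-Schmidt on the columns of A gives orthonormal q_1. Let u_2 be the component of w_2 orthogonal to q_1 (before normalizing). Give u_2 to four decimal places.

q_1 = w_1/‖w_1‖ = (3, -4, -4)/6.4031 = (0.4685, -0.6247, -0.6247).
r_{12} = q_1·w_2 = -2.8111.
u_2 = w_2 + 2.8111·q_1 = (-0.6829, 0.2439, -0.7561).

u_2 = (-0.6829, 0.2439, -0.7561)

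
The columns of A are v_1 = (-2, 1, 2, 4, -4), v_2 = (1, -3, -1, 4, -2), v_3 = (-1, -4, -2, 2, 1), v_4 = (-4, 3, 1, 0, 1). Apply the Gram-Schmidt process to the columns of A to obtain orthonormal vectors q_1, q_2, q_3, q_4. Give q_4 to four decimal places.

q_1 = v_1/‖v_1‖ = (-2, 1, 2, 4, -4)/6.4031 = (-0.3123, 0.1562, 0.3123, 0.6247, -0.6247).
r_{12} = q_1·v_2 = 2.6550.
u_2 = v_2 − 2.6550·q_1 = (1.8293, -3.4146, -1.8293, 2.3415, -0.3415).
‖u_2‖ = 4.8940, so q_2 = (0.3738, -0.6977, -0.3738, 0.4784, -0.0698).
r_{13} = q_1·v_3 = -0.3123; r_{23} = q_2·v_3 = 4.0518.
u_3 = v_3 + 0.3123·q_1 − 4.0518·q_2 = (-2.6120, -1.1242, -0.3880, 0.2566, 1.0876).
‖u_3‖ = 3.0799, so q_3 = (-0.8481, -0.3650, -0.1260, 0.0833, 0.3531).
r_{14} = q_1·v_4 = 1.4056; r_{24} = q_2·v_4 = -4.0318; r_{34} = q_3·v_4 = 2.5244.
u_4 = v_4 − 1.4056·q_1 + 4.0318·q_2 − 2.5244·q_3 = (0.0870, 0.8889, -0.6280, 0.8406, 0.7053).
‖u_4‖ = 1.5479, so q_4 = (0.0562, 0.5742, -0.4057, 0.5430, 0.4556).

q_4 = (0.0562, 0.5742, -0.4057, 0.5430, 0.4556)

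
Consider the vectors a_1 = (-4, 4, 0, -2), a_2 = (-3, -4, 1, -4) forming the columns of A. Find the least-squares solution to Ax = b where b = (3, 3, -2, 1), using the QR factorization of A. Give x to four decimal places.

q_1 = a_1/‖a_1‖ = (-4, 4, 0, -2)/6.0000 = (-0.6667, 0.6667, 0.0000, -0.3333).
r_{12} = q_1·a_2 = 0.6667.
u_2 = a_2 − 0.6667·q_1 = (-2.5556, -4.4444, 1.0000, -3.7778).
‖u_2‖ = 6.4464, so q_2 = (-0.3964, -0.6895, 0.1551, -0.5860).
Qᵀb = (-0.3333, -4.1539).
Back-substitute: x_2 = -4.1539/6.4464 = -0.6444.
x_1 = (-0.3333 − 0.6667·(-0.6444))/6.0000 = 0.0160.

x = (0.0160, -0.6444)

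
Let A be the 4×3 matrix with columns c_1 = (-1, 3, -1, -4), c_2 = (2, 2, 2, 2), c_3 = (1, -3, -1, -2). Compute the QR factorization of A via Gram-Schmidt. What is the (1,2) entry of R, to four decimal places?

c_1 = (-1, 3, -1, -4); ‖c_1‖ = 5.1962, so q_1 = (-0.1925, 0.5774, -0.1925, -0.7698).
r_{12} = q_1·c_2 = -1.1547.

r_{12} = -1.1547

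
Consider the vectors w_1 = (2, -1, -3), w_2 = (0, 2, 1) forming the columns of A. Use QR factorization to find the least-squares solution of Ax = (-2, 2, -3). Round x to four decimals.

e_1 = w_1/‖w_1‖ = (2, -1, -3)/3.7417 = (0.5345, -0.2673, -0.8018).
r_{12} = e_1·w_2 = -1.3363.
u_2 = w_2 + 1.3363·e_1 = (0.7143, 1.6429, -0.0714).
‖u_2‖ = 1.7928, so e_2 = (0.3984, 0.9163, -0.0398).
Qᵀb = (0.8018, 1.1554).
Back-substitute: x_2 = 1.1554/1.7928 = 0.6444.
x_1 = (0.8018 + 1.3363·0.6444)/3.7417 = 0.4444.

x = (0.4444, 0.6444)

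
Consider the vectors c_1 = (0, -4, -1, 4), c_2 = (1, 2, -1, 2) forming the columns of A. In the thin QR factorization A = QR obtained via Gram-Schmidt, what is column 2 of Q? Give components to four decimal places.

q_2 = (0.3167, 0.6718, -0.3071, 0.5950)

q_1 = c_1/‖c_1‖ = (0, -4, -1, 4)/5.7446 = (0.0000, -0.6963, -0.1741, 0.6963).
r_{12} = q_1·c_2 = 0.1741.
u_2 = c_2 − 0.1741·q_1 = (1.0000, 2.1212, -0.9697, 1.8788).
‖u_2‖ = 3.1575, so q_2 = (0.3167, 0.6718, -0.3071, 0.5950).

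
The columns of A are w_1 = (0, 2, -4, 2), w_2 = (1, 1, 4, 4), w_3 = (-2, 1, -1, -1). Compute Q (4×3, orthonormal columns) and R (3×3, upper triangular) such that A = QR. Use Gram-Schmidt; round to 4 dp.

w_1 = (0, 2, -4, 2); ‖w_1‖ = 4.8990, so q_1 = (0.0000, 0.4082, -0.8165, 0.4082).
q_1·w_2 = 0.0000·1 + 0.4082·1 + (-0.8165)·4 + 0.4082·4 = -1.2247.
u_2 = w_2 + 1.2247·q_1 = (1.0000, 1.5000, 3.0000, 4.5000).
‖u_2‖ = 5.7009, so q_2 = (0.1754, 0.2631, 0.5262, 0.7894).
q_1·w_3 = 0.0000·(-2) + 0.4082·1 + (-0.8165)·(-1) + 0.4082·(-1) = 0.8165; q_2·w_3 = 0.1754·(-2) + 0.2631·1 + 0.5262·(-1) + 0.7894·(-1) = -1.4033.
u_3 = w_3 − 0.8165·q_1 + 1.4033·q_2 = (-1.7538, 1.0359, 0.4051, -0.2256).
‖u_3‖ = 2.0890, so q_3 = (-0.8395, 0.4959, 0.1939, -0.1080).

Q = [[0.0000, 0.1754, -0.8395], [0.4082, 0.2631, 0.4959], [-0.8165, 0.5262, 0.1939], [0.4082, 0.7894, -0.1080]], R = [[4.8990, -1.2247, 0.8165], [0.0000, 5.7009, -1.4033], [0.0000, 0.0000, 2.0890]]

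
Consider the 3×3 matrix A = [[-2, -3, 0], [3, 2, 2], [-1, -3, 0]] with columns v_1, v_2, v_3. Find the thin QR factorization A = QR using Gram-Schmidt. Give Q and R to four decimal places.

e_1 = v_1/‖v_1‖ = (-2, 3, -1)/3.7417 = (-0.5345, 0.8018, -0.2673).
r_{12} = e_1·v_2 = 4.0089.
u_2 = v_2 − 4.0089·e_1 = (-0.8571, -1.2143, -1.9286).
‖u_2‖ = 2.4349, so e_2 = (-0.3520, -0.4987, -0.7921).
r_{13} = e_1·v_3 = 1.6036; r_{23} = e_2·v_3 = -0.9974.
u_3 = v_3 − 1.6036·e_1 + 0.9974·e_2 = (0.5060, 0.2169, -0.3614).
‖u_3‖ = 0.6586, so e_3 = (0.7683, 0.3293, -0.5488).

Q = [[-0.5345, -0.3520, 0.7683], [0.8018, -0.4987, 0.3293], [-0.2673, -0.7921, -0.5488]], R = [[3.7417, 4.0089, 1.6036], [0.0000, 2.4349, -0.9974], [0.0000, 0.0000, 0.6586]]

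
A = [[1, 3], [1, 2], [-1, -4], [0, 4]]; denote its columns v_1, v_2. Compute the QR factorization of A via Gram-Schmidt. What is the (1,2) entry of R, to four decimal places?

v_1 = (1, 1, -1, 0); ‖v_1‖ = 1.7321, so e_1 = (0.5774, 0.5774, -0.5774, 0.0000).
r_{12} = e_1·v_2 = 5.1962.

r_{12} = 5.1962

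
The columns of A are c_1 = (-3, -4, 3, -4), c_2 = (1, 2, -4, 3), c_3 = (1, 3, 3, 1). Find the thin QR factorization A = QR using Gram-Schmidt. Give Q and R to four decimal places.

q_1 = c_1/‖c_1‖ = (-3, -4, 3, -4)/7.0711 = (-0.4243, -0.5657, 0.4243, -0.5657).
r_{12} = q_1·c_2 = -4.9497.
u_2 = c_2 + 4.9497·q_1 = (-1.1000, -0.8000, -1.9000, 0.2000).
‖u_2‖ = 2.3452, so q_2 = (-0.4690, -0.3411, -0.8102, 0.0853).
r_{13} = q_1·c_3 = -1.4142; r_{23} = q_2·c_3 = -3.8376.
u_3 = c_3 + 1.4142·q_1 + 3.8376·q_2 = (-1.4000, 0.8909, 0.4909, 0.5273).
‖u_3‖ = 1.8091, so q_3 = (-0.7739, 0.4925, 0.2714, 0.2915).

Q = [[-0.4243, -0.4690, -0.7739], [-0.5657, -0.3411, 0.4925], [0.4243, -0.8102, 0.2714], [-0.5657, 0.0853, 0.2915]], R = [[7.0711, -4.9497, -1.4142], [0.0000, 2.3452, -3.8376], [0.0000, 0.0000, 1.8091]]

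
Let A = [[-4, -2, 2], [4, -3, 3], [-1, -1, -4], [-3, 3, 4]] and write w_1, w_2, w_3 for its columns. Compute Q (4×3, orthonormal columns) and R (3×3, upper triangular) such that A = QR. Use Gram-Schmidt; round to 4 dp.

Q = [[-0.6172, -0.7104, 0.2876], [0.6172, -0.4198, 0.5336], [-0.1543, -0.2906, -0.5960], [-0.4629, 0.4844, 0.5267]], R = [[6.4807, -1.8516, -0.6172], [0.0000, 4.4240, 0.4198], [0.0000, 0.0000, 6.6665]]

w_1 = (-4, 4, -1, -3); ‖w_1‖ = 6.4807, so q_1 = (-0.6172, 0.6172, -0.1543, -0.4629).
q_1·w_2 = (-0.6172)·(-2) + 0.6172·(-3) + (-0.1543)·(-1) + (-0.4629)·3 = -1.8516.
u_2 = w_2 + 1.8516·q_1 = (-3.1429, -1.8571, -1.2857, 2.1429).
‖u_2‖ = 4.4240, so q_2 = (-0.7104, -0.4198, -0.2906, 0.4844).
q_1·w_3 = (-0.6172)·2 + 0.6172·3 + (-0.1543)·(-4) + (-0.4629)·4 = -0.6172; q_2·w_3 = (-0.7104)·2 + (-0.4198)·3 + (-0.2906)·(-4) + 0.4844·4 = 0.4198.
u_3 = w_3 + 0.6172·q_1 − 0.4198·q_2 = (1.9173, 3.5572, -3.9732, 3.5109).
‖u_3‖ = 6.6665, so q_3 = (0.2876, 0.5336, -0.5960, 0.5267).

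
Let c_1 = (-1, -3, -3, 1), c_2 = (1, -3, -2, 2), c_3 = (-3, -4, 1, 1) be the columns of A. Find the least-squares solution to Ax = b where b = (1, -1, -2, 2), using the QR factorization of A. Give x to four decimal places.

x = (0.0952, 0.7037, -0.2434)

c_1 = (-1, -3, -3, 1); ‖c_1‖ = 4.4721, so e_1 = (-0.2236, -0.6708, -0.6708, 0.2236).
e_1·c_2 = (-0.2236)·1 + (-0.6708)·(-3) + (-0.6708)·(-2) + 0.2236·2 = 3.5777.
u_2 = c_2 − 3.5777·e_1 = (1.8000, -0.6000, 0.4000, 1.2000).
‖u_2‖ = 2.2804, so e_2 = (0.7894, -0.2631, 0.1754, 0.5262).
e_1·c_3 = (-0.2236)·(-3) + (-0.6708)·(-4) + (-0.6708)·1 + 0.2236·1 = 2.9069; e_2·c_3 = 0.7894·(-3) + (-0.2631)·(-4) + 0.1754·1 + 0.5262·1 = -0.6139.
u_3 = c_3 − 2.9069·e_1 + 0.6139·e_2 = (-1.8654, -2.2115, 3.0577, 0.6731).
‖u_3‖ = 4.2630, so e_3 = (-0.4376, -0.5188, 0.7173, 0.1579).
Qᵀb = (2.2361, 1.7541, -1.0376).
Back-substitute: x_3 = -1.0376/4.2630 = -0.2434.
x_2 = (1.7541 + 0.6139·(-0.2434))/2.2804 = 0.7037.
x_1 = (2.2361 − 3.5777·0.7037 − 2.9069·(-0.2434))/4.4721 = 0.0952.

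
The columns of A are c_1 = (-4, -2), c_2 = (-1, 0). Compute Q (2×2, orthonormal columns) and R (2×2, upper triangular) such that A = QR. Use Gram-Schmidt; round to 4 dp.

Q = [[-0.8944, -0.4472], [-0.4472, 0.8944]], R = [[4.4721, 0.8944], [0.0000, 0.4472]]

e_1 = c_1/‖c_1‖ = (-4, -2)/4.4721 = (-0.8944, -0.4472).
r_{12} = e_1·c_2 = 0.8944.
u_2 = c_2 − 0.8944·e_1 = (-0.2000, 0.4000).
‖u_2‖ = 0.4472, so e_2 = (-0.4472, 0.8944).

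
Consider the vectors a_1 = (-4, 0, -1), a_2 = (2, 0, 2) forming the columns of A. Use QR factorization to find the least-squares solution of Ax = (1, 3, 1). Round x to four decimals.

x = (0.0000, 0.5000)

a_1 = (-4, 0, -1); ‖a_1‖ = 4.1231, so q_1 = (-0.9701, 0.0000, -0.2425).
q_1·a_2 = (-0.9701)·2 + 0.0000·0 + (-0.2425)·2 = -2.4254.
u_2 = a_2 + 2.4254·q_1 = (-0.3529, 0.0000, 1.4118).
‖u_2‖ = 1.4552, so q_2 = (-0.2425, 0.0000, 0.9701).
Qᵀb = (-1.2127, 0.7276).
Back-substitute: x_2 = 0.7276/1.4552 = 0.5000.
x_1 = (-1.2127 + 2.4254·0.5000)/4.1231 = 0.0000.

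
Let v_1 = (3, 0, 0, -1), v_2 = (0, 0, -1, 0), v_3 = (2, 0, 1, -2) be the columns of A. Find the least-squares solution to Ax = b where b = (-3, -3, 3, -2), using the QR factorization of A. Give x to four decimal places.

q_1 = v_1/‖v_1‖ = (3, 0, 0, -1)/3.1623 = (0.9487, 0.0000, 0.0000, -0.3162).
r_{12} = q_1·v_2 = 0.0000.
u_2 = v_2 + 0.0000·q_1 = (0.0000, 0.0000, -1.0000, 0.0000).
‖u_2‖ = 1.0000, so q_2 = (0.0000, 0.0000, -1.0000, 0.0000).
r_{13} = q_1·v_3 = 2.5298; r_{23} = q_2·v_3 = -1.0000.
u_3 = v_3 − 2.5298·q_1 + 1.0000·q_2 = (-0.4000, 0.0000, 0.0000, -1.2000).
‖u_3‖ = 1.2649, so q_3 = (-0.3162, 0.0000, 0.0000, -0.9487).
Qᵀb = (-2.2136, -3.0000, 2.8460).
Back-substitute: x_3 = 2.8460/1.2649 = 2.2500.
x_2 = (-3.0000 + 1.0000·2.2500)/1.0000 = -0.7500.
x_1 = (-2.2136 + 0.0000·(-0.7500) − 2.5298·2.2500)/3.1623 = -2.5000.

x = (-2.5000, -0.7500, 2.2500)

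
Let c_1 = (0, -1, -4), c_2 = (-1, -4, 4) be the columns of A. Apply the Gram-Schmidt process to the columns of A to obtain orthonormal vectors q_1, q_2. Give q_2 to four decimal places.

c_1 = (0, -1, -4); ‖c_1‖ = 4.1231, so q_1 = (0.0000, -0.2425, -0.9701).
q_1·c_2 = 0.0000·(-1) + (-0.2425)·(-4) + (-0.9701)·4 = -2.9104.
u_2 = c_2 + 2.9104·q_1 = (-1.0000, -4.7059, 1.1765).
‖u_2‖ = 4.9527, so q_2 = (-0.2019, -0.9502, 0.2375).

q_2 = (-0.2019, -0.9502, 0.2375)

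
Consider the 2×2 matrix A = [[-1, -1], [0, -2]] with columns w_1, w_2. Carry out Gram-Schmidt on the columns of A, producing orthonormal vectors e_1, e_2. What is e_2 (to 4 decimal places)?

e_1 = w_1/‖w_1‖ = (-1, 0)/1.0000 = (-1.0000, 0.0000).
r_{12} = e_1·w_2 = 1.0000.
u_2 = w_2 − 1.0000·e_1 = (0.0000, -2.0000).
‖u_2‖ = 2.0000, so e_2 = (0.0000, -1.0000).

e_2 = (0.0000, -1.0000)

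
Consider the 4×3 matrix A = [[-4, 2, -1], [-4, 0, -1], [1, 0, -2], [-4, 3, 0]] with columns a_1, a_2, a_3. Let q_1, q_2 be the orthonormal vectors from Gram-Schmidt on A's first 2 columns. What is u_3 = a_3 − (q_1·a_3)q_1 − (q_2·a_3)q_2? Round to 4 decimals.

q_1 = a_1/‖a_1‖ = (-4, -4, 1, -4)/7.0000 = (-0.5714, -0.5714, 0.1429, -0.5714).
r_{12} = q_1·a_2 = -2.8571.
u_2 = a_2 + 2.8571·q_1 = (0.3673, -1.6327, 0.4082, 1.3673).
‖u_2‖ = 2.1993, so q_2 = (0.1670, -0.7424, 0.1856, 0.6217).
r_{13} = q_1·a_3 = 0.8571; r_{23} = q_2·a_3 = 0.2042.
u_3 = a_3 − 0.8571·q_1 − 0.2042·q_2 = (-0.5443, -0.3586, -2.1603, 0.3629).

u_3 = (-0.5443, -0.3586, -2.1603, 0.3629)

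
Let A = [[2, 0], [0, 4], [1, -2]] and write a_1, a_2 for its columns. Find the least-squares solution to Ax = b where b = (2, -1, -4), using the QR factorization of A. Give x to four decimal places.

x = (0.0833, 0.2083)

a_1 = (2, 0, 1); ‖a_1‖ = 2.2361, so e_1 = (0.8944, 0.0000, 0.4472).
e_1·a_2 = 0.8944·0 + 0.0000·4 + 0.4472·(-2) = -0.8944.
u_2 = a_2 + 0.8944·e_1 = (0.8000, 4.0000, -1.6000).
‖u_2‖ = 4.3818, so e_2 = (0.1826, 0.9129, -0.3651).
Qᵀb = (0.0000, 0.9129).
Back-substitute: x_2 = 0.9129/4.3818 = 0.2083.
x_1 = (0.0000 + 0.8944·0.2083)/2.2361 = 0.0833.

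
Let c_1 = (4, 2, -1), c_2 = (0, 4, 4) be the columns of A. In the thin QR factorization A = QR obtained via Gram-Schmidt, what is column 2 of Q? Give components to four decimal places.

q_2 = (-0.1363, 0.6475, 0.7498)

c_1 = (4, 2, -1); ‖c_1‖ = 4.5826, so q_1 = (0.8729, 0.4364, -0.2182).
q_1·c_2 = 0.8729·0 + 0.4364·4 + (-0.2182)·4 = 0.8729.
u_2 = c_2 − 0.8729·q_1 = (-0.7619, 3.6190, 4.1905).
‖u_2‖ = 5.5891, so q_2 = (-0.1363, 0.6475, 0.7498).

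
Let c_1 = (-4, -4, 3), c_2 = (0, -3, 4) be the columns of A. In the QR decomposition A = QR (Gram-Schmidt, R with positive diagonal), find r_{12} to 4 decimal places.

c_1 = (-4, -4, 3); ‖c_1‖ = 6.4031, so q_1 = (-0.6247, -0.6247, 0.4685).
r_{12} = q_1·c_2 = 3.7482.

r_{12} = 3.7482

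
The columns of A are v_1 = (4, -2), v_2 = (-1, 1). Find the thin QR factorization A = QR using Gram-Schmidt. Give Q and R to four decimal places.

e_1 = v_1/‖v_1‖ = (4, -2)/4.4721 = (0.8944, -0.4472).
r_{12} = e_1·v_2 = -1.3416.
u_2 = v_2 + 1.3416·e_1 = (0.2000, 0.4000).
‖u_2‖ = 0.4472, so e_2 = (0.4472, 0.8944).

Q = [[0.8944, 0.4472], [-0.4472, 0.8944]], R = [[4.4721, -1.3416], [0.0000, 0.4472]]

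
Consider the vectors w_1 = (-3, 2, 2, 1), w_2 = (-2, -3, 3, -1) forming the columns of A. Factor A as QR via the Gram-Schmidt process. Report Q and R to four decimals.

Q = [[-0.7071, -0.2510], [0.4714, -0.7648], [0.4714, 0.5258], [0.2357, -0.2749]], R = [[4.2426, 1.1785], [0.0000, 4.6488]]

w_1 = (-3, 2, 2, 1); ‖w_1‖ = 4.2426, so q_1 = (-0.7071, 0.4714, 0.4714, 0.2357).
q_1·w_2 = (-0.7071)·(-2) + 0.4714·(-3) + 0.4714·3 + 0.2357·(-1) = 1.1785.
u_2 = w_2 − 1.1785·q_1 = (-1.1667, -3.5556, 2.4444, -1.2778).
‖u_2‖ = 4.6488, so q_2 = (-0.2510, -0.7648, 0.5258, -0.2749).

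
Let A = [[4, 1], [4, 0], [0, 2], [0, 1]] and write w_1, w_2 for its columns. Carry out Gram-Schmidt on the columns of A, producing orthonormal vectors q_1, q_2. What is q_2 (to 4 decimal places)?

w_1 = (4, 4, 0, 0); ‖w_1‖ = 5.6569, so q_1 = (0.7071, 0.7071, 0.0000, 0.0000).
q_1·w_2 = 0.7071·1 + 0.7071·0 + 0.0000·2 + 0.0000·1 = 0.7071.
u_2 = w_2 − 0.7071·q_1 = (0.5000, -0.5000, 2.0000, 1.0000).
‖u_2‖ = 2.3452, so q_2 = (0.2132, -0.2132, 0.8528, 0.4264).

q_2 = (0.2132, -0.2132, 0.8528, 0.4264)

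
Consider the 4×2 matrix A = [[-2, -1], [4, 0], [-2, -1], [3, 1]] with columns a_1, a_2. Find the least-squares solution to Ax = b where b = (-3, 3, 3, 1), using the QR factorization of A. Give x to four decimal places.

x = (0.7600, -1.4400)

q_1 = a_1/‖a_1‖ = (-2, 4, -2, 3)/5.7446 = (-0.3482, 0.6963, -0.3482, 0.5222).
r_{12} = q_1·a_2 = 1.2185.
u_2 = a_2 − 1.2185·q_1 = (-0.5758, -0.8485, -0.5758, 0.3636).
‖u_2‖ = 1.2309, so q_2 = (-0.4677, -0.6893, -0.4677, 0.2954).
Qᵀb = (2.6112, -1.7725).
Back-substitute: x_2 = -1.7725/1.2309 = -1.4400.
x_1 = (2.6112 − 1.2185·(-1.4400))/5.7446 = 0.7600.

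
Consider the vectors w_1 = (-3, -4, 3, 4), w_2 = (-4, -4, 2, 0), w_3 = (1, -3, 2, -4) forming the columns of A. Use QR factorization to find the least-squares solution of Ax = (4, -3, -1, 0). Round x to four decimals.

x = (0.7338, -1.1424, 0.8481)

w_1 = (-3, -4, 3, 4); ‖w_1‖ = 7.0711, so e_1 = (-0.4243, -0.5657, 0.4243, 0.5657).
e_1·w_2 = (-0.4243)·(-4) + (-0.5657)·(-4) + 0.4243·2 + 0.5657·0 = 4.8083.
u_2 = w_2 − 4.8083·e_1 = (-1.9600, -1.2800, -0.0400, -2.7200).
‖u_2‖ = 3.5889, so e_2 = (-0.5461, -0.3567, -0.0111, -0.7579).
e_1·w_3 = (-0.4243)·1 + (-0.5657)·(-3) + 0.4243·2 + 0.5657·(-4) = -0.1414; e_2·w_3 = (-0.5461)·1 + (-0.3567)·(-3) + (-0.0111)·2 + (-0.7579)·(-4) = 3.5331.
u_3 = w_3 + 0.1414·e_1 − 3.5331·e_2 = (2.8696, -1.8199, 2.0994, -1.2422).
‖u_3‖ = 4.1829, so e_3 = (0.6860, -0.4351, 0.5019, -0.2970).
Qᵀb = (-0.4243, -1.1034, 3.5474).
Back-substitute: x_3 = 3.5474/4.1829 = 0.8481.
x_2 = (-1.1034 − 3.5331·0.8481)/3.5889 = -1.1424.
x_1 = (-0.4243 − 4.8083·(-1.1424) + 0.1414·0.8481)/7.0711 = 0.7338.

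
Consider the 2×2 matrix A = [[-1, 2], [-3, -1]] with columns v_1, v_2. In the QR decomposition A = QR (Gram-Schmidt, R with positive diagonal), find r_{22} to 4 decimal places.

v_1 = (-1, -3); ‖v_1‖ = 3.1623, so e_1 = (-0.3162, -0.9487).
e_1·v_2 = (-0.3162)·2 + (-0.9487)·(-1) = 0.3162.
u_2 = v_2 − 0.3162·e_1 = (2.1000, -0.7000).
r_{22} = ‖u_2‖ = 2.2136.

r_{22} = 2.2136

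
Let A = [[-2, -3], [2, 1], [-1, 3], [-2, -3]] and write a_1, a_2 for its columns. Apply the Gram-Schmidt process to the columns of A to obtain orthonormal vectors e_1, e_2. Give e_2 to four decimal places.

e_2 = (-0.3025, -0.1601, 0.8896, -0.3025)

a_1 = (-2, 2, -1, -2); ‖a_1‖ = 3.6056, so e_1 = (-0.5547, 0.5547, -0.2774, -0.5547).
e_1·a_2 = (-0.5547)·(-3) + 0.5547·1 + (-0.2774)·3 + (-0.5547)·(-3) = 3.0509.
u_2 = a_2 − 3.0509·e_1 = (-1.3077, -0.6923, 3.8462, -1.3077).
‖u_2‖ = 4.3235, so e_2 = (-0.3025, -0.1601, 0.8896, -0.3025).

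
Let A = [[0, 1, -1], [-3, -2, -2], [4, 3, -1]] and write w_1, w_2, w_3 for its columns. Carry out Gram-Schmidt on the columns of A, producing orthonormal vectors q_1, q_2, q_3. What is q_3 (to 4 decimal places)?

q_3 = (0.1961, -0.7845, -0.5883)

w_1 = (0, -3, 4); ‖w_1‖ = 5.0000, so q_1 = (0.0000, -0.6000, 0.8000).
q_1·w_2 = 0.0000·1 + (-0.6000)·(-2) + 0.8000·3 = 3.6000.
u_2 = w_2 − 3.6000·q_1 = (1.0000, 0.1600, 0.1200).
‖u_2‖ = 1.0198, so q_2 = (0.9806, 0.1569, 0.1177).
q_1·w_3 = 0.0000·(-1) + (-0.6000)·(-2) + 0.8000·(-1) = 0.4000; q_2·w_3 = 0.9806·(-1) + 0.1569·(-2) + 0.1177·(-1) = -1.4120.
u_3 = w_3 − 0.4000·q_1 + 1.4120·q_2 = (0.3846, -1.5385, -1.1538).
‖u_3‖ = 1.9612, so q_3 = (0.1961, -0.7845, -0.5883).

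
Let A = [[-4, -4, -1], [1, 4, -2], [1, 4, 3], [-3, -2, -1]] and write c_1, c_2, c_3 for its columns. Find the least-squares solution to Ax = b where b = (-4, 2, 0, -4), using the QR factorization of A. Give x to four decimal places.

x = (1.2786, -0.0486, -0.3828)

c_1 = (-4, 1, 1, -3); ‖c_1‖ = 5.1962, so q_1 = (-0.7698, 0.1925, 0.1925, -0.5774).
q_1·c_2 = (-0.7698)·(-4) + 0.1925·4 + 0.1925·4 + (-0.5774)·(-2) = 5.7735.
u_2 = c_2 − 5.7735·q_1 = (0.4444, 2.8889, 2.8889, 1.3333).
‖u_2‖ = 4.3205, so q_2 = (0.1029, 0.6686, 0.6686, 0.3086).
q_1·c_3 = (-0.7698)·(-1) + 0.1925·(-2) + 0.1925·3 + (-0.5774)·(-1) = 1.5396; q_2·c_3 = 0.1029·(-1) + 0.6686·(-2) + 0.6686·3 + 0.3086·(-1) = 0.2572.
u_3 = c_3 − 1.5396·q_1 − 0.2572·q_2 = (0.1587, -2.4683, 2.5317, -0.1905).
‖u_3‖ = 3.5445, so q_3 = (0.0448, -0.6964, 0.7143, -0.0537).
Qᵀb = (5.7735, -0.3086, -1.3569).
Back-substitute: x_3 = -1.3569/3.5445 = -0.3828.
x_2 = (-0.3086 − 0.2572·(-0.3828))/4.3205 = -0.0486.
x_1 = (5.7735 − 5.7735·(-0.0486) − 1.5396·(-0.3828))/5.1962 = 1.2786.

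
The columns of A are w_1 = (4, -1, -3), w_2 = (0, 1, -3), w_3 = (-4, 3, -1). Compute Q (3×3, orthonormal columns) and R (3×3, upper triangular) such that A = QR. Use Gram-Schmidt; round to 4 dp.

Q = [[0.7845, -0.4483, 0.4286], [-0.1961, 0.4763, 0.8571], [-0.5883, -0.7564, 0.2857]], R = [[5.0990, 1.5689, -3.1379], [0.0000, 2.7456, 3.9784], [0.0000, 0.0000, 0.5714]]

w_1 = (4, -1, -3); ‖w_1‖ = 5.0990, so e_1 = (0.7845, -0.1961, -0.5883).
e_1·w_2 = 0.7845·0 + (-0.1961)·1 + (-0.5883)·(-3) = 1.5689.
u_2 = w_2 − 1.5689·e_1 = (-1.2308, 1.3077, -2.0769).
‖u_2‖ = 2.7456, so e_2 = (-0.4483, 0.4763, -0.7564).
e_1·w_3 = 0.7845·(-4) + (-0.1961)·3 + (-0.5883)·(-1) = -3.1379; e_2·w_3 = (-0.4483)·(-4) + 0.4763·3 + (-0.7564)·(-1) = 3.9784.
u_3 = w_3 + 3.1379·e_1 − 3.9784·e_2 = (0.2449, 0.4898, 0.1633).
‖u_3‖ = 0.5714, so e_3 = (0.4286, 0.8571, 0.2857).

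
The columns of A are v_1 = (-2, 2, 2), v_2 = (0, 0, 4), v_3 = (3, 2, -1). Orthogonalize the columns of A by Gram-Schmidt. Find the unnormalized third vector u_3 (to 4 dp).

v_1 = (-2, 2, 2); ‖v_1‖ = 3.4641, so q_1 = (-0.5774, 0.5774, 0.5774).
q_1·v_2 = (-0.5774)·0 + 0.5774·0 + 0.5774·4 = 2.3094.
u_2 = v_2 − 2.3094·q_1 = (1.3333, -1.3333, 2.6667).
‖u_2‖ = 3.2660, so q_2 = (0.4082, -0.4082, 0.8165).
q_1·v_3 = (-0.5774)·3 + 0.5774·2 + 0.5774·(-1) = -1.1547; q_2·v_3 = 0.4082·3 + (-0.4082)·2 + 0.8165·(-1) = -0.4082.
u_3 = v_3 + 1.1547·q_1 + 0.4082·q_2 = (2.5000, 2.5000, 0.0000).

u_3 = (2.5000, 2.5000, 0.0000)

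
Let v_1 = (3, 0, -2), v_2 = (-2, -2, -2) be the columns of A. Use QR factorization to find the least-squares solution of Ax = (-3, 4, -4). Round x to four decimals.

v_1 = (3, 0, -2); ‖v_1‖ = 3.6056, so q_1 = (0.8321, 0.0000, -0.5547).
q_1·v_2 = 0.8321·(-2) + 0.0000·(-2) + (-0.5547)·(-2) = -0.5547.
u_2 = v_2 + 0.5547·q_1 = (-1.5385, -2.0000, -2.3077).
‖u_2‖ = 3.4194, so q_2 = (-0.4499, -0.5849, -0.6749).
Qᵀb = (-0.2774, 1.7097).
Back-substitute: x_2 = 1.7097/3.4194 = 0.5000.
x_1 = (-0.2774 + 0.5547·0.5000)/3.6056 = 0.0000.

x = (0.0000, 0.5000)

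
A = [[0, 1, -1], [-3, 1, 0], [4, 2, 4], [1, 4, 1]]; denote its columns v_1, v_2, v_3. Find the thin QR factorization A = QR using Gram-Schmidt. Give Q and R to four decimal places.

q_1 = v_1/‖v_1‖ = (0, -3, 4, 1)/5.0990 = (0.0000, -0.5883, 0.7845, 0.1961).
r_{12} = q_1·v_2 = 1.7650.
u_2 = v_2 − 1.7650·q_1 = (1.0000, 2.0385, 0.6154, 3.6538).
‖u_2‖ = 4.3456, so q_2 = (0.2301, 0.4691, 0.1416, 0.8408).
r_{13} = q_1·v_3 = 3.3340; r_{23} = q_2·v_3 = 1.1771.
u_3 = v_3 − 3.3340·q_1 − 1.1771·q_2 = (-1.2709, 1.4094, 1.2179, -0.6436).
‖u_3‖ = 2.3450, so q_3 = (-0.5420, 0.6010, 0.5194, -0.2745).

Q = [[0.0000, 0.2301, -0.5420], [-0.5883, 0.4691, 0.6010], [0.7845, 0.1416, 0.5194], [0.1961, 0.8408, -0.2745]], R = [[5.0990, 1.7650, 3.3340], [0.0000, 4.3456, 1.1771], [0.0000, 0.0000, 2.3450]]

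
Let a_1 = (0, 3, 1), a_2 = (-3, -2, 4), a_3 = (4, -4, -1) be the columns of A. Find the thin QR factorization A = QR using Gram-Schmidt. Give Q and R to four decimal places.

e_1 = a_1/‖a_1‖ = (0, 3, 1)/3.1623 = (0.0000, 0.9487, 0.3162).
r_{12} = e_1·a_2 = -0.6325.
u_2 = a_2 + 0.6325·e_1 = (-3.0000, -1.4000, 4.2000).
‖u_2‖ = 5.3479, so e_2 = (-0.5610, -0.2618, 0.7854).
r_{13} = e_1·a_3 = -4.1110; r_{23} = e_2·a_3 = -1.9821.
u_3 = a_3 + 4.1110·e_1 + 1.9821·e_2 = (2.8881, -0.6189, 1.8566).
‖u_3‖ = 3.4887, so e_3 = (0.8278, -0.1774, 0.5322).

Q = [[0.0000, -0.5610, 0.8278], [0.9487, -0.2618, -0.1774], [0.3162, 0.7854, 0.5322]], R = [[3.1623, -0.6325, -4.1110], [0.0000, 5.3479, -1.9821], [0.0000, 0.0000, 3.4887]]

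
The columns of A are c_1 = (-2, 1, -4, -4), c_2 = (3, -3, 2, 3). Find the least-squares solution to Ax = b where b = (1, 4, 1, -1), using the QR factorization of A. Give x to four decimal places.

c_1 = (-2, 1, -4, -4); ‖c_1‖ = 6.0828, so q_1 = (-0.3288, 0.1644, -0.6576, -0.6576).
q_1·c_2 = (-0.3288)·3 + 0.1644·(-3) + (-0.6576)·2 + (-0.6576)·3 = -4.7676.
u_2 = c_2 + 4.7676·q_1 = (1.4324, -2.2162, -1.1351, -0.1351).
‖u_2‖ = 2.8758, so q_2 = (0.4981, -0.7706, -0.3947, -0.0470).
Qᵀb = (0.3288, -2.9322).
Back-substitute: x_2 = -2.9322/2.8758 = -1.0196.
x_1 = (0.3288 + 4.7676·(-1.0196))/6.0828 = -0.7451.

x = (-0.7451, -1.0196)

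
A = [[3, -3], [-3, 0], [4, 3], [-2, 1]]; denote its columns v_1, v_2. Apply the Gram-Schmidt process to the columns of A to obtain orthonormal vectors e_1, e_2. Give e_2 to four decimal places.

e_2 = (-0.7068, 0.0181, 0.6646, 0.2417)

e_1 = v_1/‖v_1‖ = (3, -3, 4, -2)/6.1644 = (0.4867, -0.4867, 0.6489, -0.3244).
r_{12} = e_1·v_2 = 0.1622.
u_2 = v_2 − 0.1622·e_1 = (-3.0789, 0.0789, 2.8947, 1.0526).
‖u_2‖ = 4.3559, so e_2 = (-0.7068, 0.0181, 0.6646, 0.2417).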